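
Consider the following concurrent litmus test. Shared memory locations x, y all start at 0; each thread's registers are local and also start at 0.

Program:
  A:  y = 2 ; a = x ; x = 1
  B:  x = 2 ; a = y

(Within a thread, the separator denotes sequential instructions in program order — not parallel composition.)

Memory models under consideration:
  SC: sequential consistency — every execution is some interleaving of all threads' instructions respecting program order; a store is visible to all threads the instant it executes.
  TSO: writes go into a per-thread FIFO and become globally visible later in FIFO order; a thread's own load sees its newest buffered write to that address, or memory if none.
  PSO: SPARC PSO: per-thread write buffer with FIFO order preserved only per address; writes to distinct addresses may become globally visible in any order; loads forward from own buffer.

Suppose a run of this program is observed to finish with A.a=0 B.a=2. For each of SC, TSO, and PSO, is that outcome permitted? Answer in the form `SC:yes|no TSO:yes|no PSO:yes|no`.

SC:yes TSO:yes PSO:yes

outcome vector order: (A.a,B.a)
[SC] allowed = {<0 2>; <2 0>; <2 2>}
[TSO] allowed = {<0 0>; <0 2>; <2 0>; <2 2>}
[PSO] allowed = {<0 0>; <0 2>; <2 0>; <2 2>}
target <0 2> ∈ {SC,TSO,PSO}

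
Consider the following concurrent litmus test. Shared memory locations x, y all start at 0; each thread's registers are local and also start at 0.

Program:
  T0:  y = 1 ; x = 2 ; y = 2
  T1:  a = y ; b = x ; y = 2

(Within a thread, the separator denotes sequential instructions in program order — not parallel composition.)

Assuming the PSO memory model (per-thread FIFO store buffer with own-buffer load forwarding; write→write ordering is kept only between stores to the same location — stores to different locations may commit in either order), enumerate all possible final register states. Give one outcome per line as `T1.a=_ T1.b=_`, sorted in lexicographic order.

T1.a=0 T1.b=0
T1.a=0 T1.b=2
T1.a=1 T1.b=0
T1.a=1 T1.b=2
T1.a=2 T1.b=0
T1.a=2 T1.b=2

outcome vector order: (T1.a,T1.b)
|PSO outcomes| = 6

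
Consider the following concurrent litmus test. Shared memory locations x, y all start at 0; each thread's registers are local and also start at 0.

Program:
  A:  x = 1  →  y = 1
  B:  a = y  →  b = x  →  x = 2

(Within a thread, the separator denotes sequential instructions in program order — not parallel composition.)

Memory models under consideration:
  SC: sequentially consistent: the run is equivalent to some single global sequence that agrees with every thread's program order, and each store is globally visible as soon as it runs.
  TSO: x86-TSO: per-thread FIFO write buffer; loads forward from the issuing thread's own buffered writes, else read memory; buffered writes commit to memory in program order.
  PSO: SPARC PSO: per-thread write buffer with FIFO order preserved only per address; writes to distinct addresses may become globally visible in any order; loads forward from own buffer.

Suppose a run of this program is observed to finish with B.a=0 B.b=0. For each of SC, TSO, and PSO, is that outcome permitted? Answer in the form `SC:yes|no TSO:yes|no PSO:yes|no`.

outcome vector order: (B.a,B.b)
[SC] allowed = {0/0, 0/1, 1/1}
[TSO] allowed = {0/0, 0/1, 1/1}
[PSO] allowed = {0/0, 0/1, 1/0, 1/1}
target 0/0 ∈ {SC,TSO,PSO}

SC:yes TSO:yes PSO:yes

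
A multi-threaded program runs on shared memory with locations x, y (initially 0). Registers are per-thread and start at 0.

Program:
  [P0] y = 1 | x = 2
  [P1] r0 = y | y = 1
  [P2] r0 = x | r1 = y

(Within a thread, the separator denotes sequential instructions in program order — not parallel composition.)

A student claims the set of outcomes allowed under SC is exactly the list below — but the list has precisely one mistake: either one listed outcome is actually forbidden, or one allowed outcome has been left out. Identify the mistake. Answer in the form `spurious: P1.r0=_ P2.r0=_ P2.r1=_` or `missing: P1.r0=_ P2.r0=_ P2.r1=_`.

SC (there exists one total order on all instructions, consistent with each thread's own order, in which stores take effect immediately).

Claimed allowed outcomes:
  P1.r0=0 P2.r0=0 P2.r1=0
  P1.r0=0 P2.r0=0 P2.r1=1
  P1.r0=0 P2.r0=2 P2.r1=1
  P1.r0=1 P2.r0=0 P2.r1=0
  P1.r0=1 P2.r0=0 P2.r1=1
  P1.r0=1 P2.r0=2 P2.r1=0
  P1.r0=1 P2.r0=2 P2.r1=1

spurious: P1.r0=1 P2.r0=2 P2.r1=0

outcome vector order: (P1.r0,P2.r0,P2.r1)
[SC] allowed = {<0 0 0>, <0 0 1>, <0 2 1>, <1 0 0>, <1 0 1>, <1 2 1>}
claimed∖SC = {<1 2 0>}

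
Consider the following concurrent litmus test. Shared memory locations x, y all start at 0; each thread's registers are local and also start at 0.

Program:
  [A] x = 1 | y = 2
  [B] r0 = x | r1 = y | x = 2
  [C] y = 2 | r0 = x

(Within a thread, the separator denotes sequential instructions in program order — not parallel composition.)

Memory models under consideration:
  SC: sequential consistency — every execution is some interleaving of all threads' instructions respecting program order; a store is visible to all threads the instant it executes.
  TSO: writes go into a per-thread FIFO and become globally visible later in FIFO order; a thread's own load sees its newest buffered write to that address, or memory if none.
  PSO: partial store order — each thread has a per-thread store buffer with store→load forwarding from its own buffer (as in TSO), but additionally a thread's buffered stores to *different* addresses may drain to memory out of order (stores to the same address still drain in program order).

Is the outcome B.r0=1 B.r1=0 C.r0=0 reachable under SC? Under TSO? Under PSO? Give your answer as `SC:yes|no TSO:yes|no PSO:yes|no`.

outcome vector order: (B.r0,B.r1,C.r0)
[SC] allowed = {0/0/0; 0/0/1; 0/0/2; 0/2/0; 0/2/1; 0/2/2; 1/0/1; 1/0/2; 1/2/0; 1/2/1; 1/2/2}
[TSO] allowed = {0/0/0; 0/0/1; 0/0/2; 0/2/0; 0/2/1; 0/2/2; 1/0/0; 1/0/1; 1/0/2; 1/2/0; 1/2/1; 1/2/2}
[PSO] allowed = {0/0/0; 0/0/1; 0/0/2; 0/2/0; 0/2/1; 0/2/2; 1/0/0; 1/0/1; 1/0/2; 1/2/0; 1/2/1; 1/2/2}
target 1/0/0 ∈ {TSO,PSO}

SC:no TSO:yes PSO:yes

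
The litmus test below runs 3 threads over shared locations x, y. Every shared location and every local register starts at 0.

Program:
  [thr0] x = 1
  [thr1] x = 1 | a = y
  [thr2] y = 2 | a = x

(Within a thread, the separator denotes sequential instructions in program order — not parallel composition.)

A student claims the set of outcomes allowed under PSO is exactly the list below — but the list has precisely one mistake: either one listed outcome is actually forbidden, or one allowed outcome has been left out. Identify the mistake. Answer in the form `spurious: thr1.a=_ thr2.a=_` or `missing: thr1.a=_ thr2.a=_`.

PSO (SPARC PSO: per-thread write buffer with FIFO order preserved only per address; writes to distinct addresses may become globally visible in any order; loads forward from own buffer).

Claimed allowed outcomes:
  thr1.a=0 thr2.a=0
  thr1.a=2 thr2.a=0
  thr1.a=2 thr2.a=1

outcome vector order: (thr1.a,thr2.a)
PSO: 4 outcomes — {(0,0), (0,1), (2,0), (2,1)}
PSO∖claimed = {(0,1)}

missing: thr1.a=0 thr2.a=1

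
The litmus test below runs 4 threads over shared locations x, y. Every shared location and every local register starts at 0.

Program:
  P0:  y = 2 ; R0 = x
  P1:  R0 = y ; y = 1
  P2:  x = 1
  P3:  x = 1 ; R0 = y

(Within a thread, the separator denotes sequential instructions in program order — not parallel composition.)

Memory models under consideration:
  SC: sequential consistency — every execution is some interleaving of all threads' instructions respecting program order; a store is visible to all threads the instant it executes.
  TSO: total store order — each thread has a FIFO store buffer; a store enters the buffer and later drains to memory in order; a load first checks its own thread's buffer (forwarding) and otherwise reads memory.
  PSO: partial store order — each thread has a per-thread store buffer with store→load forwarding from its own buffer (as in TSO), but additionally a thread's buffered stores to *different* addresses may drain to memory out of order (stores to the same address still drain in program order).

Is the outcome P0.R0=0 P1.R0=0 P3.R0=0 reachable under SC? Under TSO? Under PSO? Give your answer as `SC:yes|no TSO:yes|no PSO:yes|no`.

outcome vector order: (P0.R0,P1.R0,P3.R0)
SC: 10 outcomes — {001; 002; 021; 022; 100; 101; 102; 120; 121; 122}
TSO: 12 outcomes — {000; 001; 002; 020; 021; 022; 100; 101; 102; 120; 121; 122}
PSO: 12 outcomes — {000; 001; 002; 020; 021; 022; 100; 101; 102; 120; 121; 122}
target 000 ∈ {TSO,PSO}

SC:no TSO:yes PSO:yes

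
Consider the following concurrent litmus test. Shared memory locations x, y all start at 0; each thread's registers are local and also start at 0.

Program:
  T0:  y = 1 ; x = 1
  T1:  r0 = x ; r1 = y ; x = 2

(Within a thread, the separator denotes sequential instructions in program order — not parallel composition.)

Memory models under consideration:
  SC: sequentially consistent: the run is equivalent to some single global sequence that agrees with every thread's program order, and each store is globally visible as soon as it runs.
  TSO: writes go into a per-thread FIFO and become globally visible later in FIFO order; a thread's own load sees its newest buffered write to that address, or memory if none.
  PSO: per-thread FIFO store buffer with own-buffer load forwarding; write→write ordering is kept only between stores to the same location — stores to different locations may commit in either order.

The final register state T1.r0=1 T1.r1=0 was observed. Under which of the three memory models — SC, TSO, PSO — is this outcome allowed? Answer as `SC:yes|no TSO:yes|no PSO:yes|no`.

SC:no TSO:no PSO:yes

outcome vector order: (T1.r0,T1.r1)
under SC → 0/0 0/1 1/1
under TSO → 0/0 0/1 1/1
under PSO → 0/0 0/1 1/0 1/1
target 1/0 ∈ {PSO}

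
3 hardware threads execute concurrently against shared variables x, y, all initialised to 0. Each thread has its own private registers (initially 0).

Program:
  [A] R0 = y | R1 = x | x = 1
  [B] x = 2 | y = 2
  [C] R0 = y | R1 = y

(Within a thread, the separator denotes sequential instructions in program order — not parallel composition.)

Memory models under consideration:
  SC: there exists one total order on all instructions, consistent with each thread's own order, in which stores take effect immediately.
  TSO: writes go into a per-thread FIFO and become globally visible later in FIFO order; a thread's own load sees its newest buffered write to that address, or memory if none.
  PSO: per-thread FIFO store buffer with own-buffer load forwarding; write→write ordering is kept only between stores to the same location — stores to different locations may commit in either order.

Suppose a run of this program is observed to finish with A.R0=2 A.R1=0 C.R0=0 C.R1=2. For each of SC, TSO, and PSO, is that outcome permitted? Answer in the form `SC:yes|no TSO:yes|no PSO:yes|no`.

SC:no TSO:no PSO:yes

outcome vector order: (A.R0,A.R1,C.R0,C.R1)
[SC] allowed = {0/0/0/0 0/0/0/2 0/0/2/2 0/2/0/0 0/2/0/2 0/2/2/2 2/2/0/0 2/2/0/2 2/2/2/2}
[TSO] allowed = {0/0/0/0 0/0/0/2 0/0/2/2 0/2/0/0 0/2/0/2 0/2/2/2 2/2/0/0 2/2/0/2 2/2/2/2}
[PSO] allowed = {0/0/0/0 0/0/0/2 0/0/2/2 0/2/0/0 0/2/0/2 0/2/2/2 2/0/0/0 2/0/0/2 2/0/2/2 2/2/0/0 2/2/0/2 2/2/2/2}
target 2/0/0/2 ∈ {PSO}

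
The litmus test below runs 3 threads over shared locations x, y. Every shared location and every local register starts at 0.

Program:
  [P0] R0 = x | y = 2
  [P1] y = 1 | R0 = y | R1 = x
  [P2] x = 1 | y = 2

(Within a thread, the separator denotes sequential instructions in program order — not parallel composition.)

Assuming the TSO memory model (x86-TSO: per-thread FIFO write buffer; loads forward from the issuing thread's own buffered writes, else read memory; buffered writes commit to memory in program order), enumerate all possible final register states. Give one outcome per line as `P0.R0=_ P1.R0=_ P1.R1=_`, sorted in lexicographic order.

P0.R0=0 P1.R0=1 P1.R1=0
P0.R0=0 P1.R0=1 P1.R1=1
P0.R0=0 P1.R0=2 P1.R1=0
P0.R0=0 P1.R0=2 P1.R1=1
P0.R0=1 P1.R0=1 P1.R1=0
P0.R0=1 P1.R0=1 P1.R1=1
P0.R0=1 P1.R0=2 P1.R1=1

outcome vector order: (P0.R0,P1.R0,P1.R1)
|TSO outcomes| = 7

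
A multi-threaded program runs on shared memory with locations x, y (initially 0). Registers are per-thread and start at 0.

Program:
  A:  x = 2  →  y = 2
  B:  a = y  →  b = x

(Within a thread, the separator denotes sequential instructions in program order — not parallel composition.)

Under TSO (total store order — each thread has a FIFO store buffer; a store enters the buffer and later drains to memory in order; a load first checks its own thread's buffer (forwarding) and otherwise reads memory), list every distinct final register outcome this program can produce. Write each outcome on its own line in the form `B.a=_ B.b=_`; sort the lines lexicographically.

outcome vector order: (B.a,B.b)
|TSO outcomes| = 3

B.a=0 B.b=0
B.a=0 B.b=2
B.a=2 B.b=2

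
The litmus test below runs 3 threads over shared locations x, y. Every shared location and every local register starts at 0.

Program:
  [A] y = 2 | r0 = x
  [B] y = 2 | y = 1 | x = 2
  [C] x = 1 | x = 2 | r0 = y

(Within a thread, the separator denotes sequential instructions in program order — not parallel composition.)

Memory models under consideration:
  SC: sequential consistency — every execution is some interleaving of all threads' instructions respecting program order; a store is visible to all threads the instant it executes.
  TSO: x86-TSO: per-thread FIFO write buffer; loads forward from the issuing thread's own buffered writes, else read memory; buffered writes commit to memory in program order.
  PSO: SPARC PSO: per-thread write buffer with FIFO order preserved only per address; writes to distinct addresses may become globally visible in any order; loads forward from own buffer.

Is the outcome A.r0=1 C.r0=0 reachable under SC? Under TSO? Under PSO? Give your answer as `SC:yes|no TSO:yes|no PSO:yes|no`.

outcome vector order: (A.r0,C.r0)
SC (7): 01 02 11 12 20 21 22
TSO (9): 00 01 02 10 11 12 20 21 22
PSO (9): 00 01 02 10 11 12 20 21 22
target 10 ∈ {TSO,PSO}

SC:no TSO:yes PSO:yes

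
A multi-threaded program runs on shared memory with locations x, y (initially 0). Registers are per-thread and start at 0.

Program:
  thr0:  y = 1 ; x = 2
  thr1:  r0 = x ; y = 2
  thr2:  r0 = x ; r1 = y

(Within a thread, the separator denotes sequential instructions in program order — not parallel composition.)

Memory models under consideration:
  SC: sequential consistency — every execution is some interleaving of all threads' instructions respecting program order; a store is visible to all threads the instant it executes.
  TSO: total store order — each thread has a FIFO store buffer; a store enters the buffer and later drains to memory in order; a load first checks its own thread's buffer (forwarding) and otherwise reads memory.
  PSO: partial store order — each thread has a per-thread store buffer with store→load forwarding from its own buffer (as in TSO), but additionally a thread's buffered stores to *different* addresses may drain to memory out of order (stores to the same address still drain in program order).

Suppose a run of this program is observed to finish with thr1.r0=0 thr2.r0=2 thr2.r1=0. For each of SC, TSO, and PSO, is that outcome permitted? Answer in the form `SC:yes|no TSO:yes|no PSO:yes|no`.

outcome vector order: (thr1.r0,thr2.r0,thr2.r1)
SC (10): 0/0/0 0/0/1 0/0/2 0/2/1 0/2/2 2/0/0 2/0/1 2/0/2 2/2/1 2/2/2
TSO (10): 0/0/0 0/0/1 0/0/2 0/2/1 0/2/2 2/0/0 2/0/1 2/0/2 2/2/1 2/2/2
PSO (12): 0/0/0 0/0/1 0/0/2 0/2/0 0/2/1 0/2/2 2/0/0 2/0/1 2/0/2 2/2/0 2/2/1 2/2/2
target 0/2/0 ∈ {PSO}

SC:no TSO:no PSO:yes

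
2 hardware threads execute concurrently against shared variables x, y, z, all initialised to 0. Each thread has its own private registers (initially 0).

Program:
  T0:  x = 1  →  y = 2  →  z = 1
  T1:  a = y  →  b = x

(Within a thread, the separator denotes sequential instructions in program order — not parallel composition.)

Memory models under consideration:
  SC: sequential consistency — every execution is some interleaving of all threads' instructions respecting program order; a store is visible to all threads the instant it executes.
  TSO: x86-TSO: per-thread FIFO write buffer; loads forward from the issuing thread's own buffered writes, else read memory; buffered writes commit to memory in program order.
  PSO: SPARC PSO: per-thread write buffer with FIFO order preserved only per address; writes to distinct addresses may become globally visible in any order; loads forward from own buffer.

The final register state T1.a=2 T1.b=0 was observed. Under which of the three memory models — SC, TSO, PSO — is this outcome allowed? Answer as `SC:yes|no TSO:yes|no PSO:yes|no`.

outcome vector order: (T1.a,T1.b)
[SC] allowed = {<0 0>, <0 1>, <2 1>}
[TSO] allowed = {<0 0>, <0 1>, <2 1>}
[PSO] allowed = {<0 0>, <0 1>, <2 0>, <2 1>}
target <2 0> ∈ {PSO}

SC:no TSO:no PSO:yes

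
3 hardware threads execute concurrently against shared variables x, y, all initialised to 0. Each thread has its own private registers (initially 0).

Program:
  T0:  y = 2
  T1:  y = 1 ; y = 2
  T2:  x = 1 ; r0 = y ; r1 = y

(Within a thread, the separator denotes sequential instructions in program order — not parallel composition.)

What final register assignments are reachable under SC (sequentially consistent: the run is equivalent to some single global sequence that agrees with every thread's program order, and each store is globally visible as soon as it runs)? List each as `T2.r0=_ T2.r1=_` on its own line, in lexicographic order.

T2.r0=0 T2.r1=0
T2.r0=0 T2.r1=1
T2.r0=0 T2.r1=2
T2.r0=1 T2.r1=1
T2.r0=1 T2.r1=2
T2.r0=2 T2.r1=1
T2.r0=2 T2.r1=2

outcome vector order: (T2.r0,T2.r1)
|SC outcomes| = 7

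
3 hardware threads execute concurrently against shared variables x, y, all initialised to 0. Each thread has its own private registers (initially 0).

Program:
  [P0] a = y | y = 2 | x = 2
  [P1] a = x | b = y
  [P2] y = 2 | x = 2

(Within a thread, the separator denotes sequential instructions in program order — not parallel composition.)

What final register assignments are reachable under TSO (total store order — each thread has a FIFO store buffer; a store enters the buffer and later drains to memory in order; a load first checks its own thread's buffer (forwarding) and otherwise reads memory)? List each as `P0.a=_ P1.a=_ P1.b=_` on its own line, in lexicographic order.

P0.a=0 P1.a=0 P1.b=0
P0.a=0 P1.a=0 P1.b=2
P0.a=0 P1.a=2 P1.b=2
P0.a=2 P1.a=0 P1.b=0
P0.a=2 P1.a=0 P1.b=2
P0.a=2 P1.a=2 P1.b=2

outcome vector order: (P0.a,P1.a,P1.b)
|TSO outcomes| = 6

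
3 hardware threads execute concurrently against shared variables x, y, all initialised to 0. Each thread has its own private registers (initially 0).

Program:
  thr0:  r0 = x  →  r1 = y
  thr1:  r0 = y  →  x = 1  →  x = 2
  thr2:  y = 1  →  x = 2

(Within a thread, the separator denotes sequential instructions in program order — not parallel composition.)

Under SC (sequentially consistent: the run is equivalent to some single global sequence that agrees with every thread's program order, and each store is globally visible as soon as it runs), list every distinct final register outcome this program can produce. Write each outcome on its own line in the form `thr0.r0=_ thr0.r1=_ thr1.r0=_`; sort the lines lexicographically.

thr0.r0=0 thr0.r1=0 thr1.r0=0
thr0.r0=0 thr0.r1=0 thr1.r0=1
thr0.r0=0 thr0.r1=1 thr1.r0=0
thr0.r0=0 thr0.r1=1 thr1.r0=1
thr0.r0=1 thr0.r1=0 thr1.r0=0
thr0.r0=1 thr0.r1=1 thr1.r0=0
thr0.r0=1 thr0.r1=1 thr1.r0=1
thr0.r0=2 thr0.r1=0 thr1.r0=0
thr0.r0=2 thr0.r1=1 thr1.r0=0
thr0.r0=2 thr0.r1=1 thr1.r0=1

outcome vector order: (thr0.r0,thr0.r1,thr1.r0)
|SC outcomes| = 10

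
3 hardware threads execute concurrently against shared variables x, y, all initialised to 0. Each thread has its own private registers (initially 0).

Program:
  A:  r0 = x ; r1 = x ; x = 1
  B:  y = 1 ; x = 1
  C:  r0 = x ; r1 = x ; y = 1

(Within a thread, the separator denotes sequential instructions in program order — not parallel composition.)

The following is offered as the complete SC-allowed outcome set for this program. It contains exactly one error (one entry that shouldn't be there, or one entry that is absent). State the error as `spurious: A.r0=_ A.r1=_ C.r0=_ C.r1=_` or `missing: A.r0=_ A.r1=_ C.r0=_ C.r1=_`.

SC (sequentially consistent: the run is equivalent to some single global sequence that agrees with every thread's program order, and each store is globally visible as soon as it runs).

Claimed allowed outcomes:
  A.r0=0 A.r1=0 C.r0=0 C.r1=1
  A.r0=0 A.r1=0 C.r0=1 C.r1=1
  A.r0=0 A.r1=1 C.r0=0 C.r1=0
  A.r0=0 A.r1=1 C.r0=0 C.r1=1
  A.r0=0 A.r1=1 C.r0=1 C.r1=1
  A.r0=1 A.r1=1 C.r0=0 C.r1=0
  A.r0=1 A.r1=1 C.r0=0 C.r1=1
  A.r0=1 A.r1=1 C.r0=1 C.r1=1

outcome vector order: (A.r0,A.r1,C.r0,C.r1)
SC (9): 0/0/0/0; 0/0/0/1; 0/0/1/1; 0/1/0/0; 0/1/0/1; 0/1/1/1; 1/1/0/0; 1/1/0/1; 1/1/1/1
SC∖claimed = {0/0/0/0}

missing: A.r0=0 A.r1=0 C.r0=0 C.r1=0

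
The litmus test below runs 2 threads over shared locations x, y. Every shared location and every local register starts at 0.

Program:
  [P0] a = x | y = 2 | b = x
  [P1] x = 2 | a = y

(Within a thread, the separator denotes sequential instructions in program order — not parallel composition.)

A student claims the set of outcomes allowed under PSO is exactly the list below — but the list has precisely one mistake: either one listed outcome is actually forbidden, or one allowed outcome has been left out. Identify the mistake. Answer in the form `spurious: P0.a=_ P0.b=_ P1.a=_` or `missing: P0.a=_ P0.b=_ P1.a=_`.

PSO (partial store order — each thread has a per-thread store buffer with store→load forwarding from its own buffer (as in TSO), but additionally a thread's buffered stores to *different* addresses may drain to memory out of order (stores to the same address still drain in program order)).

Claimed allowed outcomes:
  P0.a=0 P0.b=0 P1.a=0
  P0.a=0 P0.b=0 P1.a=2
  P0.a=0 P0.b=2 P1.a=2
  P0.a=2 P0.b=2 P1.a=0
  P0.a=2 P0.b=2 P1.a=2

outcome vector order: (P0.a,P0.b,P1.a)
[PSO] allowed = {<0 0 0>; <0 0 2>; <0 2 0>; <0 2 2>; <2 2 0>; <2 2 2>}
PSO∖claimed = {<0 2 0>}

missing: P0.a=0 P0.b=2 P1.a=0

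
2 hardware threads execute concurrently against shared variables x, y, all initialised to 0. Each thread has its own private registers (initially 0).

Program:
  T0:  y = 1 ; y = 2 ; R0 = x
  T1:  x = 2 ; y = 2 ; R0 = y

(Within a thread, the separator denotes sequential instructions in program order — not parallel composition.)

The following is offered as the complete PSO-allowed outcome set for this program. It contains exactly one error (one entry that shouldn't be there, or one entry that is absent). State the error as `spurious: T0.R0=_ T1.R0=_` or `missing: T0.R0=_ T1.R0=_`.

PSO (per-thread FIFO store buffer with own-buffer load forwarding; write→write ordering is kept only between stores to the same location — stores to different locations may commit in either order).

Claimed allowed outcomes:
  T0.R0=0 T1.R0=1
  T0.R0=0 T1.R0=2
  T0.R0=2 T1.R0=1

outcome vector order: (T0.R0,T1.R0)
PSO: 4 outcomes — {0/1; 0/2; 2/1; 2/2}
PSO∖claimed = {2/2}

missing: T0.R0=2 T1.R0=2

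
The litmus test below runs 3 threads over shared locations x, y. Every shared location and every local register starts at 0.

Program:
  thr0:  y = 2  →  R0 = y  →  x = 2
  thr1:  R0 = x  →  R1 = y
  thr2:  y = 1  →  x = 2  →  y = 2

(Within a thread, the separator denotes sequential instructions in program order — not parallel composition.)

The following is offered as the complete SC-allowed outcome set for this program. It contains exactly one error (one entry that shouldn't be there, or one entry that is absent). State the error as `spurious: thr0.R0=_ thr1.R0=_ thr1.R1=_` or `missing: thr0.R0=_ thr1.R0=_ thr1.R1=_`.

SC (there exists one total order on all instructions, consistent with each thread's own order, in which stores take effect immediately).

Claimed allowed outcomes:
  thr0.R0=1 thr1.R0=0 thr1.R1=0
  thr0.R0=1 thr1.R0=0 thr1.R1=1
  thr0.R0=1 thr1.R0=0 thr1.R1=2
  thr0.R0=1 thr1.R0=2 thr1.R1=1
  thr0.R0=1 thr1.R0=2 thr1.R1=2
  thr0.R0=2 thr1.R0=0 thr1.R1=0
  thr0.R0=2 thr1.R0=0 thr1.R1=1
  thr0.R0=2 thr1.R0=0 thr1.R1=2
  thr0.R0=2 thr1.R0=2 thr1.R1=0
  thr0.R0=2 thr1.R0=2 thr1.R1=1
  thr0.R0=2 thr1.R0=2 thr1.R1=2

outcome vector order: (thr0.R0,thr1.R0,thr1.R1)
SC: 10 outcomes — {<1 0 0>, <1 0 1>, <1 0 2>, <1 2 1>, <1 2 2>, <2 0 0>, <2 0 1>, <2 0 2>, <2 2 1>, <2 2 2>}
claimed∖SC = {<2 2 0>}

spurious: thr0.R0=2 thr1.R0=2 thr1.R1=0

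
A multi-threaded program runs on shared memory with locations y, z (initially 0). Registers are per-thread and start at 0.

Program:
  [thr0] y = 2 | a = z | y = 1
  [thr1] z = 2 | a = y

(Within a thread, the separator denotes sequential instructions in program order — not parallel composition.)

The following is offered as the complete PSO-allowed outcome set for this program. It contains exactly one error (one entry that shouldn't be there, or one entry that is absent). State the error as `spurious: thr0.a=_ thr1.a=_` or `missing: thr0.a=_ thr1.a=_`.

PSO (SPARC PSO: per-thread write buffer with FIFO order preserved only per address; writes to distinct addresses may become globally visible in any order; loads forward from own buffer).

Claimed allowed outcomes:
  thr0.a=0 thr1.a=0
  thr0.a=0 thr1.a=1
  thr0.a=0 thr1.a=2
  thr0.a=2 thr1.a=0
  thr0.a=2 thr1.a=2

outcome vector order: (thr0.a,thr1.a)
[PSO] allowed = {<0 0> <0 1> <0 2> <2 0> <2 1> <2 2>}
PSO∖claimed = {<2 1>}

missing: thr0.a=2 thr1.a=1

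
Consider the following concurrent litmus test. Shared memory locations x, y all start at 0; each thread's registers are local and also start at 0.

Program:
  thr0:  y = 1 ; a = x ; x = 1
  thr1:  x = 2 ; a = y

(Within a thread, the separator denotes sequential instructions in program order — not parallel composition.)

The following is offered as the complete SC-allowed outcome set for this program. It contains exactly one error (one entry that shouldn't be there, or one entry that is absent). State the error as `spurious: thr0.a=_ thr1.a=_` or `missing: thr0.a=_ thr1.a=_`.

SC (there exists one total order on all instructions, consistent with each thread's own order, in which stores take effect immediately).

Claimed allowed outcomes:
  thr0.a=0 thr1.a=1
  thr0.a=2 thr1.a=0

outcome vector order: (thr0.a,thr1.a)
SC: 3 outcomes — {<0 1>; <2 0>; <2 1>}
SC∖claimed = {<2 1>}

missing: thr0.a=2 thr1.a=1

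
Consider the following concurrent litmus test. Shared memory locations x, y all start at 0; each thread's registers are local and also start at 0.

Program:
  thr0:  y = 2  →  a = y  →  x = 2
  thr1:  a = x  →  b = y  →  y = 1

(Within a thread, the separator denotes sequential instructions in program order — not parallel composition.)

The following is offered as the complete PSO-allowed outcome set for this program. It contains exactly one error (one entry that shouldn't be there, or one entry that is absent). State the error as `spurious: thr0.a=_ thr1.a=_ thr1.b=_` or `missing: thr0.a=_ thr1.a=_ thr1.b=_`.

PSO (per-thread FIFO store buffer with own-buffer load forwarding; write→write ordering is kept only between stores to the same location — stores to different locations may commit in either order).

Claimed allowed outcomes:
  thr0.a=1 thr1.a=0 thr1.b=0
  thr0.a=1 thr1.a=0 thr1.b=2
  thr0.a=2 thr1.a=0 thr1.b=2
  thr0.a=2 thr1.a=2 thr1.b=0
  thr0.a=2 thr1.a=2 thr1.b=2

outcome vector order: (thr0.a,thr1.a,thr1.b)
PSO (6): 100, 102, 200, 202, 220, 222
PSO∖claimed = {200}

missing: thr0.a=2 thr1.a=0 thr1.b=0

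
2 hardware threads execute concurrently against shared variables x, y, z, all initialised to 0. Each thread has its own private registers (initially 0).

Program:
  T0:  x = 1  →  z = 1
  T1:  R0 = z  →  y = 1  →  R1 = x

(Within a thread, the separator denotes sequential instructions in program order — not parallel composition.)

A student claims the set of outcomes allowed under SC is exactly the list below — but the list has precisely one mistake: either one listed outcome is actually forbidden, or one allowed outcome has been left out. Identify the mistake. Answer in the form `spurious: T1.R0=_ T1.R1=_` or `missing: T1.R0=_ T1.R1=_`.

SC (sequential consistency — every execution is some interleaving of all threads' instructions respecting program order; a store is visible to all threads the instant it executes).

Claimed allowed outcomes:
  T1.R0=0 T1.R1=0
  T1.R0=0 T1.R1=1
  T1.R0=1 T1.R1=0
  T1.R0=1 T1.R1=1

spurious: T1.R0=1 T1.R1=0

outcome vector order: (T1.R0,T1.R1)
[SC] allowed = {(0,0), (0,1), (1,1)}
claimed∖SC = {(1,0)}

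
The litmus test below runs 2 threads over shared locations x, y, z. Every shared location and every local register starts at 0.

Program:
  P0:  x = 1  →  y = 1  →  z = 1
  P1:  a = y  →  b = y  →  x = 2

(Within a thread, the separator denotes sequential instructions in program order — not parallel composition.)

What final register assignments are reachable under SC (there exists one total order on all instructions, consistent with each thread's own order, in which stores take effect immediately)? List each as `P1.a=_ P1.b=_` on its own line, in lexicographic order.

P1.a=0 P1.b=0
P1.a=0 P1.b=1
P1.a=1 P1.b=1

outcome vector order: (P1.a,P1.b)
|SC outcomes| = 3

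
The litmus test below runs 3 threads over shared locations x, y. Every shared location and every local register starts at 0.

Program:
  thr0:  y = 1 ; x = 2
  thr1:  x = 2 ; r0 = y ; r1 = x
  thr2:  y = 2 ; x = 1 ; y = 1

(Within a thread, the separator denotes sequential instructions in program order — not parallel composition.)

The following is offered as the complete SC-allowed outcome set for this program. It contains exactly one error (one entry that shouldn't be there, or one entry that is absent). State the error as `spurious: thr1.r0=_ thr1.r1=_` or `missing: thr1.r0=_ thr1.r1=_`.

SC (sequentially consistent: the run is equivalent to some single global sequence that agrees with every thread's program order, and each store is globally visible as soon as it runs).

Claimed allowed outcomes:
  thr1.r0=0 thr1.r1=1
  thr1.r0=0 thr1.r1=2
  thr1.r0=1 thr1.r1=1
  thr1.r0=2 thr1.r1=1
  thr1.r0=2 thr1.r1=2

outcome vector order: (thr1.r0,thr1.r1)
under SC → 0/1, 0/2, 1/1, 1/2, 2/1, 2/2
SC∖claimed = {1/2}

missing: thr1.r0=1 thr1.r1=2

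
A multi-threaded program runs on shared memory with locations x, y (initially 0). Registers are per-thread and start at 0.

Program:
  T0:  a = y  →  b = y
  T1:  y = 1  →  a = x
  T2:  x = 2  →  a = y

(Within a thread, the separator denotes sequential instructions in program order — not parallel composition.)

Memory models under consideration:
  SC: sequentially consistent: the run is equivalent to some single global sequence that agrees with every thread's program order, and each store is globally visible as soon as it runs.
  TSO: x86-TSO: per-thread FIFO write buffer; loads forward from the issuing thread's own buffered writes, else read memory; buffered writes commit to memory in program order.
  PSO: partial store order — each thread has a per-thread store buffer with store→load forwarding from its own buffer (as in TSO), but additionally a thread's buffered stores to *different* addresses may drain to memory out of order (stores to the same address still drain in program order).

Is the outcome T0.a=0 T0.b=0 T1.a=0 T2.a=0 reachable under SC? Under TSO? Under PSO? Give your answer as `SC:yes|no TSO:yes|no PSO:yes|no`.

SC:no TSO:yes PSO:yes

outcome vector order: (T0.a,T0.b,T1.a,T2.a)
SC: 9 outcomes — {(0,0,0,1), (0,0,2,0), (0,0,2,1), (0,1,0,1), (0,1,2,0), (0,1,2,1), (1,1,0,1), (1,1,2,0), (1,1,2,1)}
TSO: 12 outcomes — {(0,0,0,0), (0,0,0,1), (0,0,2,0), (0,0,2,1), (0,1,0,0), (0,1,0,1), (0,1,2,0), (0,1,2,1), (1,1,0,0), (1,1,0,1), (1,1,2,0), (1,1,2,1)}
PSO: 12 outcomes — {(0,0,0,0), (0,0,0,1), (0,0,2,0), (0,0,2,1), (0,1,0,0), (0,1,0,1), (0,1,2,0), (0,1,2,1), (1,1,0,0), (1,1,0,1), (1,1,2,0), (1,1,2,1)}
target (0,0,0,0) ∈ {TSO,PSO}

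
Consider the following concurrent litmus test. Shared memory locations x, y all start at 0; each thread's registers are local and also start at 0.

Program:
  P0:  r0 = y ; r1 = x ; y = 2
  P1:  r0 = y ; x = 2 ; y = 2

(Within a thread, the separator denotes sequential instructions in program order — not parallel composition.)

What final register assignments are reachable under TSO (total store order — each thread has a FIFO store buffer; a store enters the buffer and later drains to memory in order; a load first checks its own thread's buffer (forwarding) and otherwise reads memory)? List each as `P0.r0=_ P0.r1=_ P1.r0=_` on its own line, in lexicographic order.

P0.r0=0 P0.r1=0 P1.r0=0
P0.r0=0 P0.r1=0 P1.r0=2
P0.r0=0 P0.r1=2 P1.r0=0
P0.r0=2 P0.r1=2 P1.r0=0

outcome vector order: (P0.r0,P0.r1,P1.r0)
|TSO outcomes| = 4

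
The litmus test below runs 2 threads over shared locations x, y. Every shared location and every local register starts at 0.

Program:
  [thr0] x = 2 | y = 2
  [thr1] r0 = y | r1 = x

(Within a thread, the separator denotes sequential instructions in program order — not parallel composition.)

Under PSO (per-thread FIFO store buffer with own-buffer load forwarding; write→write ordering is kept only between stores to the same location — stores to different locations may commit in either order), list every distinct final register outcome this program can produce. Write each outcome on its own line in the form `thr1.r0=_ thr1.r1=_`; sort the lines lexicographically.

thr1.r0=0 thr1.r1=0
thr1.r0=0 thr1.r1=2
thr1.r0=2 thr1.r1=0
thr1.r0=2 thr1.r1=2

outcome vector order: (thr1.r0,thr1.r1)
|PSO outcomes| = 4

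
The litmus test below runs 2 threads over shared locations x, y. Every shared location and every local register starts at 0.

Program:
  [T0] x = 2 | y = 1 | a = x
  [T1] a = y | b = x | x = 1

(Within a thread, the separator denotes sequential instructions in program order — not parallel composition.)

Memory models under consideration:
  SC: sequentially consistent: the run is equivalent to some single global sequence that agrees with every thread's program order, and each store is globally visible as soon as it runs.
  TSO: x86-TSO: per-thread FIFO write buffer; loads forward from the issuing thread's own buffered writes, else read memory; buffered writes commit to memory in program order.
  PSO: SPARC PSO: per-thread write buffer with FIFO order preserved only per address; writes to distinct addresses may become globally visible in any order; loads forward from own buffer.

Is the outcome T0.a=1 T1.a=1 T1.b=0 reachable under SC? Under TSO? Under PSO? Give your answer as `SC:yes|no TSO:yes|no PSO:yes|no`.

outcome vector order: (T0.a,T1.a,T1.b)
under SC → 1/0/0 1/0/2 1/1/2 2/0/0 2/0/2 2/1/2
under TSO → 1/0/0 1/0/2 1/1/2 2/0/0 2/0/2 2/1/2
under PSO → 1/0/0 1/0/2 1/1/0 1/1/2 2/0/0 2/0/2 2/1/0 2/1/2
target 1/1/0 ∈ {PSO}

SC:no TSO:no PSO:yes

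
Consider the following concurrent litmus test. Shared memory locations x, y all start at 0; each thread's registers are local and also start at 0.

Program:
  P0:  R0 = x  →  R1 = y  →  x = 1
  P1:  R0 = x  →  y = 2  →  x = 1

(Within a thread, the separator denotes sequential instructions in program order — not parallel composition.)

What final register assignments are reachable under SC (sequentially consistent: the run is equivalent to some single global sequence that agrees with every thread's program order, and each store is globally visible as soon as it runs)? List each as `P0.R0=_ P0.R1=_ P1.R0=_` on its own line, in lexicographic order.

P0.R0=0 P0.R1=0 P1.R0=0
P0.R0=0 P0.R1=0 P1.R0=1
P0.R0=0 P0.R1=2 P1.R0=0
P0.R0=1 P0.R1=2 P1.R0=0

outcome vector order: (P0.R0,P0.R1,P1.R0)
|SC outcomes| = 4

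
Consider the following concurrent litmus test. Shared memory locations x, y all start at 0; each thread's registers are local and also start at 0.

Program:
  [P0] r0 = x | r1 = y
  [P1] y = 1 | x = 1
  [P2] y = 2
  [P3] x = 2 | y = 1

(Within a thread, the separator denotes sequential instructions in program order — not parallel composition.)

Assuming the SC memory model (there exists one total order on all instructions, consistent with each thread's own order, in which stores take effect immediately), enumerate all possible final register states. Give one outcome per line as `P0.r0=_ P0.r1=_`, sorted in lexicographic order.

P0.r0=0 P0.r1=0
P0.r0=0 P0.r1=1
P0.r0=0 P0.r1=2
P0.r0=1 P0.r1=1
P0.r0=1 P0.r1=2
P0.r0=2 P0.r1=0
P0.r0=2 P0.r1=1
P0.r0=2 P0.r1=2

outcome vector order: (P0.r0,P0.r1)
|SC outcomes| = 8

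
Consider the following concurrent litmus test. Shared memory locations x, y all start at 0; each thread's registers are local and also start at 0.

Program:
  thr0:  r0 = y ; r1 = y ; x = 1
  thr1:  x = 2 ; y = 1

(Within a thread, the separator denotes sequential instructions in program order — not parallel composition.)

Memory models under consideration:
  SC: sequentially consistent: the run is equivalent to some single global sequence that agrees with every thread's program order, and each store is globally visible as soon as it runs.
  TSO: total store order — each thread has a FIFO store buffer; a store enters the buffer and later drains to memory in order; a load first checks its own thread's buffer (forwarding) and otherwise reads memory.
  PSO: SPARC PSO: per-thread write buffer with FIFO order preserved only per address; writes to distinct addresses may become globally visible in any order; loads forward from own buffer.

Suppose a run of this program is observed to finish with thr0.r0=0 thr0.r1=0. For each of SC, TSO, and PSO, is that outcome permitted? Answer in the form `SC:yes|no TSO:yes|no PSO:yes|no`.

outcome vector order: (thr0.r0,thr0.r1)
[SC] allowed = {0/0 0/1 1/1}
[TSO] allowed = {0/0 0/1 1/1}
[PSO] allowed = {0/0 0/1 1/1}
target 0/0 ∈ {SC,TSO,PSO}

SC:yes TSO:yes PSO:yes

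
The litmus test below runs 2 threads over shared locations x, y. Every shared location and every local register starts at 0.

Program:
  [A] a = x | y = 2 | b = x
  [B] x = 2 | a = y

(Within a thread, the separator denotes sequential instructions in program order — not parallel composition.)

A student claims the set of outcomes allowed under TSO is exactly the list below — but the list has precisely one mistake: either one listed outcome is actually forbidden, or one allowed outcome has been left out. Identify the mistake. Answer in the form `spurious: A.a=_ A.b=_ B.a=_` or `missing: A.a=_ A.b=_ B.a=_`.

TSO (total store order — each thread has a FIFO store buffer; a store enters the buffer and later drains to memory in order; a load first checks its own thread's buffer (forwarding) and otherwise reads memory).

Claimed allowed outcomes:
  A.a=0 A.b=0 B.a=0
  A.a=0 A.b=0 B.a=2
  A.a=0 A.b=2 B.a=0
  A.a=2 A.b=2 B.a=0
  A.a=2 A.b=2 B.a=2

missing: A.a=0 A.b=2 B.a=2

outcome vector order: (A.a,A.b,B.a)
TSO (6): (0,0,0); (0,0,2); (0,2,0); (0,2,2); (2,2,0); (2,2,2)
TSO∖claimed = {(0,2,2)}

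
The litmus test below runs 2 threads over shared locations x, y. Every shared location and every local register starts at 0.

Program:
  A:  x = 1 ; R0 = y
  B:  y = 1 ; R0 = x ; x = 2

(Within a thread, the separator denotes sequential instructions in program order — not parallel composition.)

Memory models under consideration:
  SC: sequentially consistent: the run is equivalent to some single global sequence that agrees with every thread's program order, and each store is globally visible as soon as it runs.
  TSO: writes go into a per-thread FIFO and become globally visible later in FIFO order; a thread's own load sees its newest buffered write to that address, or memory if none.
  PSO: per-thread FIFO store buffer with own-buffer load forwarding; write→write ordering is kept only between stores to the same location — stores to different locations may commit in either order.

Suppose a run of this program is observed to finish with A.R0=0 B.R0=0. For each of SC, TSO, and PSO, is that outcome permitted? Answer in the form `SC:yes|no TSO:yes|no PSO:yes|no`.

outcome vector order: (A.R0,B.R0)
SC: 3 outcomes — {<0 1>, <1 0>, <1 1>}
TSO: 4 outcomes — {<0 0>, <0 1>, <1 0>, <1 1>}
PSO: 4 outcomes — {<0 0>, <0 1>, <1 0>, <1 1>}
target <0 0> ∈ {TSO,PSO}

SC:no TSO:yes PSO:yes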